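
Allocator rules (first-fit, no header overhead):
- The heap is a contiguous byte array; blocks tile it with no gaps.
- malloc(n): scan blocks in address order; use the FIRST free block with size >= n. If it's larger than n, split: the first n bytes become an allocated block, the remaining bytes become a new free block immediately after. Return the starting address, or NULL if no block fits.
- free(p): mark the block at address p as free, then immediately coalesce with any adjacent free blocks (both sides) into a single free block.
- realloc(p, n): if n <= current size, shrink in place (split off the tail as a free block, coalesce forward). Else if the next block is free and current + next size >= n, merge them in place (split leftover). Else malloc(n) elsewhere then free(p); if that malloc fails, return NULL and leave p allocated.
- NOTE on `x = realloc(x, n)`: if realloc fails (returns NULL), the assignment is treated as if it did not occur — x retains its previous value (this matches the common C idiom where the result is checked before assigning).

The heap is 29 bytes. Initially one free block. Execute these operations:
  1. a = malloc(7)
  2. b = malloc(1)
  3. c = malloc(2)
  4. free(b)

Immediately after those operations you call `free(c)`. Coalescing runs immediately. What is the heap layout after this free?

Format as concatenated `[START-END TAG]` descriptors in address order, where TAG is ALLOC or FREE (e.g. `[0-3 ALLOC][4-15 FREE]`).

Op 1: a = malloc(7) -> a = 0; heap: [0-6 ALLOC][7-28 FREE]
Op 2: b = malloc(1) -> b = 7; heap: [0-6 ALLOC][7-7 ALLOC][8-28 FREE]
Op 3: c = malloc(2) -> c = 8; heap: [0-6 ALLOC][7-7 ALLOC][8-9 ALLOC][10-28 FREE]
Op 4: free(b) -> (freed b); heap: [0-6 ALLOC][7-7 FREE][8-9 ALLOC][10-28 FREE]
free(c): c = 8 -> block [8-9 ALLOC]; mark free, coalesce with adjacent free neighbors -> [0-6 ALLOC][7-28 FREE]

Answer: [0-6 ALLOC][7-28 FREE]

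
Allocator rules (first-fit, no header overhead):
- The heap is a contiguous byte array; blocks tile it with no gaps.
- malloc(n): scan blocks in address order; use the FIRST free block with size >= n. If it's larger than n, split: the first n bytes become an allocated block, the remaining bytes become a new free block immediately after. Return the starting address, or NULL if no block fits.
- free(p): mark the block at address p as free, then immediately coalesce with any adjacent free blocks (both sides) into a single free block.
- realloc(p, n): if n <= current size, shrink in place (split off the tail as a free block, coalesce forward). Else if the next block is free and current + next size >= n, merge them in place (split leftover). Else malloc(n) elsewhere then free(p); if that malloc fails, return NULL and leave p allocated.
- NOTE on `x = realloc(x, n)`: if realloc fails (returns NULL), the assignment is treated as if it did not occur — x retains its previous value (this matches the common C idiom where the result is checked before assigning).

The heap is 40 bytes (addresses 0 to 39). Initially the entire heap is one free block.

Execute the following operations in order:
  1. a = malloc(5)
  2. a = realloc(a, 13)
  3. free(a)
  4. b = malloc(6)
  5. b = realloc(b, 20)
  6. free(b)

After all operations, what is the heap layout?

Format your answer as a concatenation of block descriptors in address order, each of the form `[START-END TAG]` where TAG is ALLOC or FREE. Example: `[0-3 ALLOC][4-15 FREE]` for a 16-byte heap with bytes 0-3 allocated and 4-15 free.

Op 1: a = malloc(5) -> a = 0; heap: [0-4 ALLOC][5-39 FREE]
Op 2: a = realloc(a, 13) -> a = 0; heap: [0-12 ALLOC][13-39 FREE]
Op 3: free(a) -> (freed a); heap: [0-39 FREE]
Op 4: b = malloc(6) -> b = 0; heap: [0-5 ALLOC][6-39 FREE]
Op 5: b = realloc(b, 20) -> b = 0; heap: [0-19 ALLOC][20-39 FREE]
Op 6: free(b) -> (freed b); heap: [0-39 FREE]

Answer: [0-39 FREE]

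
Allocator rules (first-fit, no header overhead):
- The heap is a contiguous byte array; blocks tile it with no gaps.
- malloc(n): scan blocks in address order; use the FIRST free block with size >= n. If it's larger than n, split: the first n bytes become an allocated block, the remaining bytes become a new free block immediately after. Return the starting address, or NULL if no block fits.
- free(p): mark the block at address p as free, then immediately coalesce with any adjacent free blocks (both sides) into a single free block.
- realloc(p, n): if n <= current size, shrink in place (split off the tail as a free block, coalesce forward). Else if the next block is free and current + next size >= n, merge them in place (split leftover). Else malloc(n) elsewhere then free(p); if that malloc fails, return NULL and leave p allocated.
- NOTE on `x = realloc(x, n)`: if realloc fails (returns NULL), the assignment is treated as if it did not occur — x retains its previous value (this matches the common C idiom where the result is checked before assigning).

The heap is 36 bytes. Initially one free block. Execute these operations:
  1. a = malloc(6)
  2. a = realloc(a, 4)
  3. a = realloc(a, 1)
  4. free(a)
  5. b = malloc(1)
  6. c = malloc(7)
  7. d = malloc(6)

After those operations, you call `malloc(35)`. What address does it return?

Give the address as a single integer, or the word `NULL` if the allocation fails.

Answer: NULL

Derivation:
Op 1: a = malloc(6) -> a = 0; heap: [0-5 ALLOC][6-35 FREE]
Op 2: a = realloc(a, 4) -> a = 0; heap: [0-3 ALLOC][4-35 FREE]
Op 3: a = realloc(a, 1) -> a = 0; heap: [0-0 ALLOC][1-35 FREE]
Op 4: free(a) -> (freed a); heap: [0-35 FREE]
Op 5: b = malloc(1) -> b = 0; heap: [0-0 ALLOC][1-35 FREE]
Op 6: c = malloc(7) -> c = 1; heap: [0-0 ALLOC][1-7 ALLOC][8-35 FREE]
Op 7: d = malloc(6) -> d = 8; heap: [0-0 ALLOC][1-7 ALLOC][8-13 ALLOC][14-35 FREE]
malloc(35): first-fit scan over [0-0 ALLOC][1-7 ALLOC][8-13 ALLOC][14-35 FREE] -> NULL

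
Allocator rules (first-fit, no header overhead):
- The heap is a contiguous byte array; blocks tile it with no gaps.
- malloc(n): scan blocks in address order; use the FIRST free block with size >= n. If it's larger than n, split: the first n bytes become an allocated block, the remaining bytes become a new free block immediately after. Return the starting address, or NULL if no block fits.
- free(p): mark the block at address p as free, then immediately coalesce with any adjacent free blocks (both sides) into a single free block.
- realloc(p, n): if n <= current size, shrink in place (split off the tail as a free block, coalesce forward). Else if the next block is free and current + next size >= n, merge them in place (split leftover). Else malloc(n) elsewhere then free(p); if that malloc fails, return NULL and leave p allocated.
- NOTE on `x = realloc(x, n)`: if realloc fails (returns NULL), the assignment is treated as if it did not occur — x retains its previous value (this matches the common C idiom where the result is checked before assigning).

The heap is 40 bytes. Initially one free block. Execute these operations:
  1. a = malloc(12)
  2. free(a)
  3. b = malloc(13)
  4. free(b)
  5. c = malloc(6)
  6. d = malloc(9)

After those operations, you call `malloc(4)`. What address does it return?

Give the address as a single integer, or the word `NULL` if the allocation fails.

Answer: 15

Derivation:
Op 1: a = malloc(12) -> a = 0; heap: [0-11 ALLOC][12-39 FREE]
Op 2: free(a) -> (freed a); heap: [0-39 FREE]
Op 3: b = malloc(13) -> b = 0; heap: [0-12 ALLOC][13-39 FREE]
Op 4: free(b) -> (freed b); heap: [0-39 FREE]
Op 5: c = malloc(6) -> c = 0; heap: [0-5 ALLOC][6-39 FREE]
Op 6: d = malloc(9) -> d = 6; heap: [0-5 ALLOC][6-14 ALLOC][15-39 FREE]
malloc(4): first-fit scan over [0-5 ALLOC][6-14 ALLOC][15-39 FREE] -> 15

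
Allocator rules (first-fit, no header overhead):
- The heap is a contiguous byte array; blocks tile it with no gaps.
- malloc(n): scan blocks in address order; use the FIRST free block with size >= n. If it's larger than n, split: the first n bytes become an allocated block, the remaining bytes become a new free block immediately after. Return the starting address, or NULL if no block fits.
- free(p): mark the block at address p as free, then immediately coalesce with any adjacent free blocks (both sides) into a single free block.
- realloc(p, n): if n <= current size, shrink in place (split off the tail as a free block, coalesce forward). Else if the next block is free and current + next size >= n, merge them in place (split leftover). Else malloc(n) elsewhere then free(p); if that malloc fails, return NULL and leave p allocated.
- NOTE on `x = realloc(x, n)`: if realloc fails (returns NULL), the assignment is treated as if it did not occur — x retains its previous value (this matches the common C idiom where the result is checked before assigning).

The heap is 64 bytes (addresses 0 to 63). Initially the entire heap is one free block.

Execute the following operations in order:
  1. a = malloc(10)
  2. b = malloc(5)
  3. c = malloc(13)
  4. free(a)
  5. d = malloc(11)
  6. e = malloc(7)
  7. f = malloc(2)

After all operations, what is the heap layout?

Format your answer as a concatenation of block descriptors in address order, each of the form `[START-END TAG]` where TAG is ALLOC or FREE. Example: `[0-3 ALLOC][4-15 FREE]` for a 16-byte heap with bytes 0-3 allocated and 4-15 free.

Answer: [0-6 ALLOC][7-8 ALLOC][9-9 FREE][10-14 ALLOC][15-27 ALLOC][28-38 ALLOC][39-63 FREE]

Derivation:
Op 1: a = malloc(10) -> a = 0; heap: [0-9 ALLOC][10-63 FREE]
Op 2: b = malloc(5) -> b = 10; heap: [0-9 ALLOC][10-14 ALLOC][15-63 FREE]
Op 3: c = malloc(13) -> c = 15; heap: [0-9 ALLOC][10-14 ALLOC][15-27 ALLOC][28-63 FREE]
Op 4: free(a) -> (freed a); heap: [0-9 FREE][10-14 ALLOC][15-27 ALLOC][28-63 FREE]
Op 5: d = malloc(11) -> d = 28; heap: [0-9 FREE][10-14 ALLOC][15-27 ALLOC][28-38 ALLOC][39-63 FREE]
Op 6: e = malloc(7) -> e = 0; heap: [0-6 ALLOC][7-9 FREE][10-14 ALLOC][15-27 ALLOC][28-38 ALLOC][39-63 FREE]
Op 7: f = malloc(2) -> f = 7; heap: [0-6 ALLOC][7-8 ALLOC][9-9 FREE][10-14 ALLOC][15-27 ALLOC][28-38 ALLOC][39-63 FREE]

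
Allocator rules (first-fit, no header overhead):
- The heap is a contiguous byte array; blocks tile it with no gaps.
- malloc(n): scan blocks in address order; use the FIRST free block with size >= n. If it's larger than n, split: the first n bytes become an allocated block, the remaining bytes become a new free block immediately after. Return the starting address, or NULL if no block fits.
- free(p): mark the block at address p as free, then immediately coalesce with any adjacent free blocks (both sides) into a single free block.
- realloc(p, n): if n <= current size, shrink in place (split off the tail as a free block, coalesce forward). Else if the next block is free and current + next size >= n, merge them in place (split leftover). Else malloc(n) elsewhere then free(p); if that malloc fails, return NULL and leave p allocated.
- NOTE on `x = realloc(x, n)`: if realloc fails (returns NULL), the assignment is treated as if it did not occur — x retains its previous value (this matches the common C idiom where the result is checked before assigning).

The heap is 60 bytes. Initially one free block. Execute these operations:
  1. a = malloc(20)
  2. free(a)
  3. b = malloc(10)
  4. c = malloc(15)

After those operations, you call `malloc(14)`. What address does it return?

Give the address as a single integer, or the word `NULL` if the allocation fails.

Op 1: a = malloc(20) -> a = 0; heap: [0-19 ALLOC][20-59 FREE]
Op 2: free(a) -> (freed a); heap: [0-59 FREE]
Op 3: b = malloc(10) -> b = 0; heap: [0-9 ALLOC][10-59 FREE]
Op 4: c = malloc(15) -> c = 10; heap: [0-9 ALLOC][10-24 ALLOC][25-59 FREE]
malloc(14): first-fit scan over [0-9 ALLOC][10-24 ALLOC][25-59 FREE] -> 25

Answer: 25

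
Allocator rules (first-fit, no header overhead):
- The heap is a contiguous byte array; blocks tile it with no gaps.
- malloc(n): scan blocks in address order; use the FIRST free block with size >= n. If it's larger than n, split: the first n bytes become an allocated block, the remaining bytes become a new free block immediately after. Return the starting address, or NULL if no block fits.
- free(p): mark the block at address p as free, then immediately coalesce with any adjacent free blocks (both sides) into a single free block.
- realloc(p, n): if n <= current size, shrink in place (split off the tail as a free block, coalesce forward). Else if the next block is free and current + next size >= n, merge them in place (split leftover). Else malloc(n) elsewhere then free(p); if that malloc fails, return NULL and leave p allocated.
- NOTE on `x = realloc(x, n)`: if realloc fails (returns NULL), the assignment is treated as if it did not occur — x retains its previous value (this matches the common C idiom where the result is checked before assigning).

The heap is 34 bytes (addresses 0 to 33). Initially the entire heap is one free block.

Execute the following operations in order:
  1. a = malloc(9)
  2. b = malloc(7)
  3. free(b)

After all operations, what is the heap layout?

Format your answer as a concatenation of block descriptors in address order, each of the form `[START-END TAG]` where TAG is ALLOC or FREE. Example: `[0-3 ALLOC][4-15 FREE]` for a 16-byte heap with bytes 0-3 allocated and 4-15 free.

Op 1: a = malloc(9) -> a = 0; heap: [0-8 ALLOC][9-33 FREE]
Op 2: b = malloc(7) -> b = 9; heap: [0-8 ALLOC][9-15 ALLOC][16-33 FREE]
Op 3: free(b) -> (freed b); heap: [0-8 ALLOC][9-33 FREE]

Answer: [0-8 ALLOC][9-33 FREE]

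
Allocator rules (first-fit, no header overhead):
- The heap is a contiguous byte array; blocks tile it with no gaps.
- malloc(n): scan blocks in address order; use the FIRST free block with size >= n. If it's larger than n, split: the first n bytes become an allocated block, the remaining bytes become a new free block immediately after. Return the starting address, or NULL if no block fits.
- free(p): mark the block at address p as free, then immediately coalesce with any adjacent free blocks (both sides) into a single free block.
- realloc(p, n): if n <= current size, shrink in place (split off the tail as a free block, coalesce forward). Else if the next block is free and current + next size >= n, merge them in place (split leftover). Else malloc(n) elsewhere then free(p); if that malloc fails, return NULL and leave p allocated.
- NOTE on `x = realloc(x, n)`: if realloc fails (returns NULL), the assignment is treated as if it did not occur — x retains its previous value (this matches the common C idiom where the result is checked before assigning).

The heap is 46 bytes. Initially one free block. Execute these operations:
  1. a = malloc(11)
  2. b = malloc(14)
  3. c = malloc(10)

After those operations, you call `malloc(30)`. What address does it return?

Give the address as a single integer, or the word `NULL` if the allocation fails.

Op 1: a = malloc(11) -> a = 0; heap: [0-10 ALLOC][11-45 FREE]
Op 2: b = malloc(14) -> b = 11; heap: [0-10 ALLOC][11-24 ALLOC][25-45 FREE]
Op 3: c = malloc(10) -> c = 25; heap: [0-10 ALLOC][11-24 ALLOC][25-34 ALLOC][35-45 FREE]
malloc(30): first-fit scan over [0-10 ALLOC][11-24 ALLOC][25-34 ALLOC][35-45 FREE] -> NULL

Answer: NULL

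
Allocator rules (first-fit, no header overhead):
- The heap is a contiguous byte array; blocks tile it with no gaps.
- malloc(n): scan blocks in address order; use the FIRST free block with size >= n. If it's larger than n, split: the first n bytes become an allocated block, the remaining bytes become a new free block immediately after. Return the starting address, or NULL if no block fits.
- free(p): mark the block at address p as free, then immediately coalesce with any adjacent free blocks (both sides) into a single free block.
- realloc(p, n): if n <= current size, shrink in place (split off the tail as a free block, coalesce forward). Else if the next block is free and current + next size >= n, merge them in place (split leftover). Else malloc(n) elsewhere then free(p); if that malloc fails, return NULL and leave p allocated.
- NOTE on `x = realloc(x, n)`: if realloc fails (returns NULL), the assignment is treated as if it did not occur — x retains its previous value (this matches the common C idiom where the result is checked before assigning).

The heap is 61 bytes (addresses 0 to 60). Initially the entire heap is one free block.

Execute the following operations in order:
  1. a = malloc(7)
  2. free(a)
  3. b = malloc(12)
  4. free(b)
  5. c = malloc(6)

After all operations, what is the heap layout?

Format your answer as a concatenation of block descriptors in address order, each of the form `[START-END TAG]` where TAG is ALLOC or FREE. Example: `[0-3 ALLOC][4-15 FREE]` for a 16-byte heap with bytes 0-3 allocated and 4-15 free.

Answer: [0-5 ALLOC][6-60 FREE]

Derivation:
Op 1: a = malloc(7) -> a = 0; heap: [0-6 ALLOC][7-60 FREE]
Op 2: free(a) -> (freed a); heap: [0-60 FREE]
Op 3: b = malloc(12) -> b = 0; heap: [0-11 ALLOC][12-60 FREE]
Op 4: free(b) -> (freed b); heap: [0-60 FREE]
Op 5: c = malloc(6) -> c = 0; heap: [0-5 ALLOC][6-60 FREE]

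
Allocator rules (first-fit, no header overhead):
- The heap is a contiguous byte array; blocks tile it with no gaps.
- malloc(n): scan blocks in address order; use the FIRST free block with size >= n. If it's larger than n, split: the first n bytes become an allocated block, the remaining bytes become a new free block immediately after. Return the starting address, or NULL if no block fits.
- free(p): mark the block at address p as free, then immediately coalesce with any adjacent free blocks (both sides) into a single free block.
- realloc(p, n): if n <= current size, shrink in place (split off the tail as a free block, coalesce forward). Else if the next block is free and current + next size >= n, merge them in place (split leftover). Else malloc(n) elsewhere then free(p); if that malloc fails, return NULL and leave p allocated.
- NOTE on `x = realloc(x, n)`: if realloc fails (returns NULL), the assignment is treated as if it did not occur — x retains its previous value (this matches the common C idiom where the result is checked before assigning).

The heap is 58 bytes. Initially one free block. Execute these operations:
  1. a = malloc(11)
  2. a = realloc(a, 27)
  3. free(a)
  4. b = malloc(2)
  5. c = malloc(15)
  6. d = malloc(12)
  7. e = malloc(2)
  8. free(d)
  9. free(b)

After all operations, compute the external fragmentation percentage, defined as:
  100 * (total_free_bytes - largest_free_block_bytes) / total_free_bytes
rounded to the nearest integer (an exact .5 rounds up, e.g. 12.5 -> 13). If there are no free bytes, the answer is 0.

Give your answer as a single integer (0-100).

Answer: 34

Derivation:
Op 1: a = malloc(11) -> a = 0; heap: [0-10 ALLOC][11-57 FREE]
Op 2: a = realloc(a, 27) -> a = 0; heap: [0-26 ALLOC][27-57 FREE]
Op 3: free(a) -> (freed a); heap: [0-57 FREE]
Op 4: b = malloc(2) -> b = 0; heap: [0-1 ALLOC][2-57 FREE]
Op 5: c = malloc(15) -> c = 2; heap: [0-1 ALLOC][2-16 ALLOC][17-57 FREE]
Op 6: d = malloc(12) -> d = 17; heap: [0-1 ALLOC][2-16 ALLOC][17-28 ALLOC][29-57 FREE]
Op 7: e = malloc(2) -> e = 29; heap: [0-1 ALLOC][2-16 ALLOC][17-28 ALLOC][29-30 ALLOC][31-57 FREE]
Op 8: free(d) -> (freed d); heap: [0-1 ALLOC][2-16 ALLOC][17-28 FREE][29-30 ALLOC][31-57 FREE]
Op 9: free(b) -> (freed b); heap: [0-1 FREE][2-16 ALLOC][17-28 FREE][29-30 ALLOC][31-57 FREE]
Free blocks: [2 12 27] total_free=41 largest=27 -> 100*(41-27)/41 = 1400/41 ≈ 34.146 -> rounds to 34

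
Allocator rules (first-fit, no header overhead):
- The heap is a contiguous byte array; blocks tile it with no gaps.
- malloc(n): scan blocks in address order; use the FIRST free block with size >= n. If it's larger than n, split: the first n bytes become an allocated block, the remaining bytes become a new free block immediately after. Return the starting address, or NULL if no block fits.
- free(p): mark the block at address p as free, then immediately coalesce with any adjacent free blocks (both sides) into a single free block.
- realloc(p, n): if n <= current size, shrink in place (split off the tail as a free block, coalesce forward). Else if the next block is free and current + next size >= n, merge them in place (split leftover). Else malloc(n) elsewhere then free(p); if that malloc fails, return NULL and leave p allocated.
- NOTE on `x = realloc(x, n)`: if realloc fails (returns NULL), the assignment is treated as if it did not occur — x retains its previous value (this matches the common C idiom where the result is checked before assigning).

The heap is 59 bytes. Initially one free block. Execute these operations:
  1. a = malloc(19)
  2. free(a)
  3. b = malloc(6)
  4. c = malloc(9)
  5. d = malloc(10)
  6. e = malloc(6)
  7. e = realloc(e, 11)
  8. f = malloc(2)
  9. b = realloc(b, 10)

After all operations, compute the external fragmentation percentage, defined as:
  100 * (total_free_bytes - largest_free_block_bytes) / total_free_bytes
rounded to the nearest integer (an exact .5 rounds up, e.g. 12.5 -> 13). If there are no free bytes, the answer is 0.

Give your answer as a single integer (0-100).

Answer: 35

Derivation:
Op 1: a = malloc(19) -> a = 0; heap: [0-18 ALLOC][19-58 FREE]
Op 2: free(a) -> (freed a); heap: [0-58 FREE]
Op 3: b = malloc(6) -> b = 0; heap: [0-5 ALLOC][6-58 FREE]
Op 4: c = malloc(9) -> c = 6; heap: [0-5 ALLOC][6-14 ALLOC][15-58 FREE]
Op 5: d = malloc(10) -> d = 15; heap: [0-5 ALLOC][6-14 ALLOC][15-24 ALLOC][25-58 FREE]
Op 6: e = malloc(6) -> e = 25; heap: [0-5 ALLOC][6-14 ALLOC][15-24 ALLOC][25-30 ALLOC][31-58 FREE]
Op 7: e = realloc(e, 11) -> e = 25; heap: [0-5 ALLOC][6-14 ALLOC][15-24 ALLOC][25-35 ALLOC][36-58 FREE]
Op 8: f = malloc(2) -> f = 36; heap: [0-5 ALLOC][6-14 ALLOC][15-24 ALLOC][25-35 ALLOC][36-37 ALLOC][38-58 FREE]
Op 9: b = realloc(b, 10) -> b = 38; heap: [0-5 FREE][6-14 ALLOC][15-24 ALLOC][25-35 ALLOC][36-37 ALLOC][38-47 ALLOC][48-58 FREE]
Free blocks: [6 11] total_free=17 largest=11 -> 100*(17-11)/17 = 600/17 ≈ 35.294 -> rounds to 35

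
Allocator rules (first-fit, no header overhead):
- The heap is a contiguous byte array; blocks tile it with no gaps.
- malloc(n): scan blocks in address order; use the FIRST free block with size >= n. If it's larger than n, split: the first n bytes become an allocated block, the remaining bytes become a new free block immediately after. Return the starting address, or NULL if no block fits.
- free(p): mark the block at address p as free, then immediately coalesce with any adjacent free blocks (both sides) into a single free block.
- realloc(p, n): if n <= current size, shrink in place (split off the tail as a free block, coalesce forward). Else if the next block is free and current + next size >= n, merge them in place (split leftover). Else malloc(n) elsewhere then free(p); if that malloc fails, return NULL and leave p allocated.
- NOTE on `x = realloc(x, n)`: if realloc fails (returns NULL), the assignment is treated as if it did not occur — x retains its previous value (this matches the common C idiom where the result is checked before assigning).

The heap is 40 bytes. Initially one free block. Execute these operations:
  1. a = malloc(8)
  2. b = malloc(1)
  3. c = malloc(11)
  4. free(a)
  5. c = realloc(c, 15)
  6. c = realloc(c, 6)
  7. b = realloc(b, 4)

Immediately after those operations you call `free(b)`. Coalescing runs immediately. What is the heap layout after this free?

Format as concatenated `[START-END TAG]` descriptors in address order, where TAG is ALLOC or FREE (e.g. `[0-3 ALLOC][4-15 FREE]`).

Op 1: a = malloc(8) -> a = 0; heap: [0-7 ALLOC][8-39 FREE]
Op 2: b = malloc(1) -> b = 8; heap: [0-7 ALLOC][8-8 ALLOC][9-39 FREE]
Op 3: c = malloc(11) -> c = 9; heap: [0-7 ALLOC][8-8 ALLOC][9-19 ALLOC][20-39 FREE]
Op 4: free(a) -> (freed a); heap: [0-7 FREE][8-8 ALLOC][9-19 ALLOC][20-39 FREE]
Op 5: c = realloc(c, 15) -> c = 9; heap: [0-7 FREE][8-8 ALLOC][9-23 ALLOC][24-39 FREE]
Op 6: c = realloc(c, 6) -> c = 9; heap: [0-7 FREE][8-8 ALLOC][9-14 ALLOC][15-39 FREE]
Op 7: b = realloc(b, 4) -> b = 0; heap: [0-3 ALLOC][4-8 FREE][9-14 ALLOC][15-39 FREE]
free(b): b = 0 -> block [0-3 ALLOC]; mark free, coalesce with adjacent free neighbors -> [0-8 FREE][9-14 ALLOC][15-39 FREE]

Answer: [0-8 FREE][9-14 ALLOC][15-39 FREE]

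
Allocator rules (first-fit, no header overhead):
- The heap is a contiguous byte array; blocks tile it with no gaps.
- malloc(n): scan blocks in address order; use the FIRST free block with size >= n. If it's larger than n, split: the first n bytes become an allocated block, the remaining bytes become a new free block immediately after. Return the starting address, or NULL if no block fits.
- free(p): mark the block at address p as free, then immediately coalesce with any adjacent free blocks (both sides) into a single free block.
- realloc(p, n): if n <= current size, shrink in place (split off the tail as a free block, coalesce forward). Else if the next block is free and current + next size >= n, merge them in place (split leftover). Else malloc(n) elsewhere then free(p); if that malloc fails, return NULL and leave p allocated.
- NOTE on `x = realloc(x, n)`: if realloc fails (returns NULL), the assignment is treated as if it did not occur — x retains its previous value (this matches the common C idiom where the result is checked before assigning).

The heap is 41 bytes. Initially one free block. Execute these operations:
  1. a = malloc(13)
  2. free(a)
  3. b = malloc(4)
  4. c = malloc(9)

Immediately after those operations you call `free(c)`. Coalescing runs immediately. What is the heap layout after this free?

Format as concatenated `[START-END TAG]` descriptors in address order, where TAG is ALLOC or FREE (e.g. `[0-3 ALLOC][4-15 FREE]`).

Op 1: a = malloc(13) -> a = 0; heap: [0-12 ALLOC][13-40 FREE]
Op 2: free(a) -> (freed a); heap: [0-40 FREE]
Op 3: b = malloc(4) -> b = 0; heap: [0-3 ALLOC][4-40 FREE]
Op 4: c = malloc(9) -> c = 4; heap: [0-3 ALLOC][4-12 ALLOC][13-40 FREE]
free(c): c = 4 -> block [4-12 ALLOC]; mark free, coalesce with adjacent free neighbors -> [0-3 ALLOC][4-40 FREE]

Answer: [0-3 ALLOC][4-40 FREE]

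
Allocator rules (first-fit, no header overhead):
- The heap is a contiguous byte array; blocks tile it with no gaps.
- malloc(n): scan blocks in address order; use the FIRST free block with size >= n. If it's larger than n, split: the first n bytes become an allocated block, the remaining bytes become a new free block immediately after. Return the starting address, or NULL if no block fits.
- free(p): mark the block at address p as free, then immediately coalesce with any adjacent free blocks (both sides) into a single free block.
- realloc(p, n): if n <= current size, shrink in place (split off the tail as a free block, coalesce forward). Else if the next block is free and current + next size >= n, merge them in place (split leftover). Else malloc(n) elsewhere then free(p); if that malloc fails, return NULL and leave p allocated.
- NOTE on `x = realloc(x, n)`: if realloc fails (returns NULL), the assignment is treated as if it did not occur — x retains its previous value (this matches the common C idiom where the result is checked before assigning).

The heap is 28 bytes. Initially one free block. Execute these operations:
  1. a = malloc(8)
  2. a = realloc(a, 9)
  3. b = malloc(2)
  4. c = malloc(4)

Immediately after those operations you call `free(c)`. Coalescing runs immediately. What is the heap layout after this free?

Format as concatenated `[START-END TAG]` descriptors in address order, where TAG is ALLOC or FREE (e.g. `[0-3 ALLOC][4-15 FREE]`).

Answer: [0-8 ALLOC][9-10 ALLOC][11-27 FREE]

Derivation:
Op 1: a = malloc(8) -> a = 0; heap: [0-7 ALLOC][8-27 FREE]
Op 2: a = realloc(a, 9) -> a = 0; heap: [0-8 ALLOC][9-27 FREE]
Op 3: b = malloc(2) -> b = 9; heap: [0-8 ALLOC][9-10 ALLOC][11-27 FREE]
Op 4: c = malloc(4) -> c = 11; heap: [0-8 ALLOC][9-10 ALLOC][11-14 ALLOC][15-27 FREE]
free(c): c = 11 -> block [11-14 ALLOC]; mark free, coalesce with adjacent free neighbors -> [0-8 ALLOC][9-10 ALLOC][11-27 FREE]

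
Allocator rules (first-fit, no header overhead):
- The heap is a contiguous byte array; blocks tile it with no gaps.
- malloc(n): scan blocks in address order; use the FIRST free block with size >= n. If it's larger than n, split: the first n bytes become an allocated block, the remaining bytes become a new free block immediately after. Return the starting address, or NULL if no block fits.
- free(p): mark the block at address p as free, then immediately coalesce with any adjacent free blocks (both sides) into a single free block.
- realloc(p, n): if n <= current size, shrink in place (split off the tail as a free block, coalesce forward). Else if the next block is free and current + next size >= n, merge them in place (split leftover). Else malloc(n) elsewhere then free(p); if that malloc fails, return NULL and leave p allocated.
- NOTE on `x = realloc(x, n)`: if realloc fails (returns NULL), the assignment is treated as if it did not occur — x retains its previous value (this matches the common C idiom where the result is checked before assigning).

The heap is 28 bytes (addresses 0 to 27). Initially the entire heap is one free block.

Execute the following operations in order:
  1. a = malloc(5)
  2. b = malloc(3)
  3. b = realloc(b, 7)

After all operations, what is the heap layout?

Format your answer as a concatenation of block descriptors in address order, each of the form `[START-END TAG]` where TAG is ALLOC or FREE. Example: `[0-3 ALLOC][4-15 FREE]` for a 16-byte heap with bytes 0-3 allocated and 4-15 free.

Op 1: a = malloc(5) -> a = 0; heap: [0-4 ALLOC][5-27 FREE]
Op 2: b = malloc(3) -> b = 5; heap: [0-4 ALLOC][5-7 ALLOC][8-27 FREE]
Op 3: b = realloc(b, 7) -> b = 5; heap: [0-4 ALLOC][5-11 ALLOC][12-27 FREE]

Answer: [0-4 ALLOC][5-11 ALLOC][12-27 FREE]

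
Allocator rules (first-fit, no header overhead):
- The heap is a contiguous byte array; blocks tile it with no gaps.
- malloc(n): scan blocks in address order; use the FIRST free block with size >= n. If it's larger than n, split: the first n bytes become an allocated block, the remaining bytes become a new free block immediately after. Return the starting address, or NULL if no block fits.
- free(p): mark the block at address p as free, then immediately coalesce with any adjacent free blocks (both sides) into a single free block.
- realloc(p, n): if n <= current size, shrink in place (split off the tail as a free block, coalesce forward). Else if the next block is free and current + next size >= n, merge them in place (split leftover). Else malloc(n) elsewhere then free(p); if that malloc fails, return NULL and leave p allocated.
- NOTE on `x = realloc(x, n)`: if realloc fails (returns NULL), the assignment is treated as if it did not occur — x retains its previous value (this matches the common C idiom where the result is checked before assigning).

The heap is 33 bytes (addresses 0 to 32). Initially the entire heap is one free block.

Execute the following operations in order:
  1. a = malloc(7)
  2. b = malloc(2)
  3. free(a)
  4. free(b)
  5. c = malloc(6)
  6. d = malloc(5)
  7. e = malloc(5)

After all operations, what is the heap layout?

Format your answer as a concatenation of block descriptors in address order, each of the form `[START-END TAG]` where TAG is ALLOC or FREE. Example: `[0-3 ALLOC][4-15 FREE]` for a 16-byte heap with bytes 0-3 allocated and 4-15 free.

Answer: [0-5 ALLOC][6-10 ALLOC][11-15 ALLOC][16-32 FREE]

Derivation:
Op 1: a = malloc(7) -> a = 0; heap: [0-6 ALLOC][7-32 FREE]
Op 2: b = malloc(2) -> b = 7; heap: [0-6 ALLOC][7-8 ALLOC][9-32 FREE]
Op 3: free(a) -> (freed a); heap: [0-6 FREE][7-8 ALLOC][9-32 FREE]
Op 4: free(b) -> (freed b); heap: [0-32 FREE]
Op 5: c = malloc(6) -> c = 0; heap: [0-5 ALLOC][6-32 FREE]
Op 6: d = malloc(5) -> d = 6; heap: [0-5 ALLOC][6-10 ALLOC][11-32 FREE]
Op 7: e = malloc(5) -> e = 11; heap: [0-5 ALLOC][6-10 ALLOC][11-15 ALLOC][16-32 FREE]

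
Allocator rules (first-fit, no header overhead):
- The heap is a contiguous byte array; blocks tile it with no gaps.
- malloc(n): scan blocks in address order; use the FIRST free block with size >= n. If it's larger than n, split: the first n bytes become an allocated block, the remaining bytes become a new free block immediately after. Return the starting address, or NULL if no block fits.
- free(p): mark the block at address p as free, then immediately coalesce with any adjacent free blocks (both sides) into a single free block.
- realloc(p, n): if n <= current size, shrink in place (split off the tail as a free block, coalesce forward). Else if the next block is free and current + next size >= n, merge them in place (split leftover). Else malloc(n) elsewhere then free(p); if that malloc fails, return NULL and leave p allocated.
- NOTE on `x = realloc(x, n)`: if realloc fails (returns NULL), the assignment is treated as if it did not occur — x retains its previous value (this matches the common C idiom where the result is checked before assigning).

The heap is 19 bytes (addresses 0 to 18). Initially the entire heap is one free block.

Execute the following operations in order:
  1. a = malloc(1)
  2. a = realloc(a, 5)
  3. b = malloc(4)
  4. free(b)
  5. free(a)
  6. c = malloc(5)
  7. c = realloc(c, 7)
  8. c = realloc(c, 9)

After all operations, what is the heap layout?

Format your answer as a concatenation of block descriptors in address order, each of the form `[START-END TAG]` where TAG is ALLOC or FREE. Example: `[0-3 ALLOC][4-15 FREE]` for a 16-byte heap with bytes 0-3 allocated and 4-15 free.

Op 1: a = malloc(1) -> a = 0; heap: [0-0 ALLOC][1-18 FREE]
Op 2: a = realloc(a, 5) -> a = 0; heap: [0-4 ALLOC][5-18 FREE]
Op 3: b = malloc(4) -> b = 5; heap: [0-4 ALLOC][5-8 ALLOC][9-18 FREE]
Op 4: free(b) -> (freed b); heap: [0-4 ALLOC][5-18 FREE]
Op 5: free(a) -> (freed a); heap: [0-18 FREE]
Op 6: c = malloc(5) -> c = 0; heap: [0-4 ALLOC][5-18 FREE]
Op 7: c = realloc(c, 7) -> c = 0; heap: [0-6 ALLOC][7-18 FREE]
Op 8: c = realloc(c, 9) -> c = 0; heap: [0-8 ALLOC][9-18 FREE]

Answer: [0-8 ALLOC][9-18 FREE]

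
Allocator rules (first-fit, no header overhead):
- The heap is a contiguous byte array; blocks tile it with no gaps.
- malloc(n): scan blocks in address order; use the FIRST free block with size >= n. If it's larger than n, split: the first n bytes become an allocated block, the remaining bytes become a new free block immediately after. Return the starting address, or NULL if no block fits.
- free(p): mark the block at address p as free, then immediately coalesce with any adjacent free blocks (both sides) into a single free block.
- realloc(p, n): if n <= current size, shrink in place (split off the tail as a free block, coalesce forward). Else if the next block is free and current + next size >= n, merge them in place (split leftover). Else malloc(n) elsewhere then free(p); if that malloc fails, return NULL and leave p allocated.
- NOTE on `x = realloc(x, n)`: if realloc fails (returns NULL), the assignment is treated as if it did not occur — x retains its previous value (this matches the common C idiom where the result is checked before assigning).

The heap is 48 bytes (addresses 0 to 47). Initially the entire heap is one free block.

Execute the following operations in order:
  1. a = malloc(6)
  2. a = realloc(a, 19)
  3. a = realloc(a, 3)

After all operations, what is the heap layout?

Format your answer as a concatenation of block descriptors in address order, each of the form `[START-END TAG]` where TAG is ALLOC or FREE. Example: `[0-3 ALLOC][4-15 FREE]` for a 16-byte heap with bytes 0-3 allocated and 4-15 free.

Answer: [0-2 ALLOC][3-47 FREE]

Derivation:
Op 1: a = malloc(6) -> a = 0; heap: [0-5 ALLOC][6-47 FREE]
Op 2: a = realloc(a, 19) -> a = 0; heap: [0-18 ALLOC][19-47 FREE]
Op 3: a = realloc(a, 3) -> a = 0; heap: [0-2 ALLOC][3-47 FREE]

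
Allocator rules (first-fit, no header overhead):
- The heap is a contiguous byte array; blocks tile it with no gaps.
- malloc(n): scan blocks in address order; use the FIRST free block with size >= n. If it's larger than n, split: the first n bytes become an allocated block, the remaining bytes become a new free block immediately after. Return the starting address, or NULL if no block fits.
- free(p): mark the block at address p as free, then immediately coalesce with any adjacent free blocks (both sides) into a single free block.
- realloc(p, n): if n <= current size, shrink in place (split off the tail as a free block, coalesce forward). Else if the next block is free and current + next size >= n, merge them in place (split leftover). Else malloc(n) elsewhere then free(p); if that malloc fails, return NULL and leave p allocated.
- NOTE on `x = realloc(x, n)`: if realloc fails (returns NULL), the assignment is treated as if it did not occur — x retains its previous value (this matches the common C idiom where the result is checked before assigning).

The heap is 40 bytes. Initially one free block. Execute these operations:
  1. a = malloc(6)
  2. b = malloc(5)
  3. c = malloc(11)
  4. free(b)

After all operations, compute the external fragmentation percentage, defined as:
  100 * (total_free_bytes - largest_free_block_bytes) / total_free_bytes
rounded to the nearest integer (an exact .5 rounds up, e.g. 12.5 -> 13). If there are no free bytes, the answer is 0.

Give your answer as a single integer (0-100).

Op 1: a = malloc(6) -> a = 0; heap: [0-5 ALLOC][6-39 FREE]
Op 2: b = malloc(5) -> b = 6; heap: [0-5 ALLOC][6-10 ALLOC][11-39 FREE]
Op 3: c = malloc(11) -> c = 11; heap: [0-5 ALLOC][6-10 ALLOC][11-21 ALLOC][22-39 FREE]
Op 4: free(b) -> (freed b); heap: [0-5 ALLOC][6-10 FREE][11-21 ALLOC][22-39 FREE]
Free blocks: [5 18] total_free=23 largest=18 -> 100*(23-18)/23 = 500/23 ≈ 21.739 -> rounds to 22

Answer: 22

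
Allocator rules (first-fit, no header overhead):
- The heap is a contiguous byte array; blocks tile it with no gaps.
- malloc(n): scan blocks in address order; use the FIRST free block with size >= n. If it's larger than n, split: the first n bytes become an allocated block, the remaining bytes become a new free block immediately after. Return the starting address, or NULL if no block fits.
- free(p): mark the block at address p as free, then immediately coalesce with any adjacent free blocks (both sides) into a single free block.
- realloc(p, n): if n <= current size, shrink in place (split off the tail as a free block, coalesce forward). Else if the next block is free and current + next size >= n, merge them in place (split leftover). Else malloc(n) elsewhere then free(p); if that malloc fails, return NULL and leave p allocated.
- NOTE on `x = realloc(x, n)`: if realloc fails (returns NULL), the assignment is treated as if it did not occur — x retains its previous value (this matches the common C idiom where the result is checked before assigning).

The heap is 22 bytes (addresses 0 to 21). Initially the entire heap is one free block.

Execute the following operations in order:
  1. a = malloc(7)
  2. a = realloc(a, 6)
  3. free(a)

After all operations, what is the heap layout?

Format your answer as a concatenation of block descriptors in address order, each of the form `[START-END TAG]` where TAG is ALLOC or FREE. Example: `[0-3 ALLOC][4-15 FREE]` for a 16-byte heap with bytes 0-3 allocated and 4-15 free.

Op 1: a = malloc(7) -> a = 0; heap: [0-6 ALLOC][7-21 FREE]
Op 2: a = realloc(a, 6) -> a = 0; heap: [0-5 ALLOC][6-21 FREE]
Op 3: free(a) -> (freed a); heap: [0-21 FREE]

Answer: [0-21 FREE]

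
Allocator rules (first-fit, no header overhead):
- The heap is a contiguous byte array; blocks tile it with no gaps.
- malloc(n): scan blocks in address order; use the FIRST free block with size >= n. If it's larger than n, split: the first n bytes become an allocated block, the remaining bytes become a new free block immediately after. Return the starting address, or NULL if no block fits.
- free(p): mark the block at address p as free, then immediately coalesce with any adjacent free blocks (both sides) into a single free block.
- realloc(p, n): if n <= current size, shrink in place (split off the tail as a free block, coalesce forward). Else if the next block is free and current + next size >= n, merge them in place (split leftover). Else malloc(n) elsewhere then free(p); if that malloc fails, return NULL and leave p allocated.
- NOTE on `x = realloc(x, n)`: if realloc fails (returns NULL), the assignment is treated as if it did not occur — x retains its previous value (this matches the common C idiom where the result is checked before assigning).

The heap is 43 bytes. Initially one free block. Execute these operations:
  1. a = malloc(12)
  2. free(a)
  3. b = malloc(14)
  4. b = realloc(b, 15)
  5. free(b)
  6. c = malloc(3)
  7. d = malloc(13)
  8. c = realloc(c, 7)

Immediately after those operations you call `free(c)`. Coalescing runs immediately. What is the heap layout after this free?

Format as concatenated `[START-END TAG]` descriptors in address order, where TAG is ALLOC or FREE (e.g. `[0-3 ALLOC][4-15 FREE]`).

Answer: [0-2 FREE][3-15 ALLOC][16-42 FREE]

Derivation:
Op 1: a = malloc(12) -> a = 0; heap: [0-11 ALLOC][12-42 FREE]
Op 2: free(a) -> (freed a); heap: [0-42 FREE]
Op 3: b = malloc(14) -> b = 0; heap: [0-13 ALLOC][14-42 FREE]
Op 4: b = realloc(b, 15) -> b = 0; heap: [0-14 ALLOC][15-42 FREE]
Op 5: free(b) -> (freed b); heap: [0-42 FREE]
Op 6: c = malloc(3) -> c = 0; heap: [0-2 ALLOC][3-42 FREE]
Op 7: d = malloc(13) -> d = 3; heap: [0-2 ALLOC][3-15 ALLOC][16-42 FREE]
Op 8: c = realloc(c, 7) -> c = 16; heap: [0-2 FREE][3-15 ALLOC][16-22 ALLOC][23-42 FREE]
free(c): c = 16 -> block [16-22 ALLOC]; mark free, coalesce with adjacent free neighbors -> [0-2 FREE][3-15 ALLOC][16-42 FREE]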